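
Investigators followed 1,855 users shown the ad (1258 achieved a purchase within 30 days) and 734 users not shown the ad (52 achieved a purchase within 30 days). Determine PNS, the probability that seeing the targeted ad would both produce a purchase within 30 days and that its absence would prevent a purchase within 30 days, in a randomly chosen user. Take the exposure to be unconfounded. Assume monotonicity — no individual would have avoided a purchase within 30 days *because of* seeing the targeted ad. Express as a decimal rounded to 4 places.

p₁ = P(outcome | exposed) = 1258/1855 = 0.67817
p₀ = P(outcome | unexposed) = 52/734 = 0.070845
Under exogeneity and monotonicity, PNS = p₁ − p₀.
PNS = 0.67817 − 0.070845 = 0.60732

PNS ≈ 0.6073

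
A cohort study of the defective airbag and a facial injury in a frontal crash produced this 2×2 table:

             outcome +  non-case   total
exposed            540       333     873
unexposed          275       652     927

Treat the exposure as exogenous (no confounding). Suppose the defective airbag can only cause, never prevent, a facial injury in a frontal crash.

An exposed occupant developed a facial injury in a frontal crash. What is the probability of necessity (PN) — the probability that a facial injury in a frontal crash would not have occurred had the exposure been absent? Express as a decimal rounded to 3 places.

PN ≈ 0.520

p₁ = P(outcome | exposed) = 540/873 = 0.61856
p₀ = P(outcome | unexposed) = 275/927 = 0.29666
Under exogeneity and monotonicity, PN = (p₁ − p₀)/p₁.
PN = (0.61856 − 0.29666) / 0.61856 ≈ 0.5204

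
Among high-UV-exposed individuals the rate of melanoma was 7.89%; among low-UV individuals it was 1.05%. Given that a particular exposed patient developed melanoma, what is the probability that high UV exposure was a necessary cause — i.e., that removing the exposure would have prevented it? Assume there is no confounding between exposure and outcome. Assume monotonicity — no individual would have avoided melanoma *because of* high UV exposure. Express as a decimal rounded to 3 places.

p₁ = 0.0789, p₀ = 0.0105.
Under exogeneity and monotonicity, PN = (p₁ − p₀) / p₁.
PN = (0.0789 − 0.0105) / 0.0789 = 0.0684 / 0.0789 ≈ 0.8669

PN ≈ 0.867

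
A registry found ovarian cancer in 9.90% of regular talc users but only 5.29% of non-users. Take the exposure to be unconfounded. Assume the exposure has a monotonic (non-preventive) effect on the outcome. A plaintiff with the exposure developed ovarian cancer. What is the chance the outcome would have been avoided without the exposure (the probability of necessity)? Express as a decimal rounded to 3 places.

PN ≈ 0.466

p₁ = 0.099, p₀ = 0.0529.
Under exogeneity and monotonicity, PN = (p₁ − p₀) / p₁.
PN = (0.099 − 0.0529) / 0.099 = 0.0461 / 0.099 ≈ 0.4657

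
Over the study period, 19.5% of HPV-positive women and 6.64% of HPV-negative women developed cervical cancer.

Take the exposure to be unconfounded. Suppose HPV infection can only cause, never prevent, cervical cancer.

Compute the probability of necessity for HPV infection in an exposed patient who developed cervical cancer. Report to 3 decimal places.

PN ≈ 0.659

p₁ = 0.195, p₀ = 0.0664.
Under exogeneity and monotonicity, PN = (p₁ − p₀) / p₁.
PN = (0.195 − 0.0664) / 0.195 = 0.1286 / 0.195 ≈ 0.6595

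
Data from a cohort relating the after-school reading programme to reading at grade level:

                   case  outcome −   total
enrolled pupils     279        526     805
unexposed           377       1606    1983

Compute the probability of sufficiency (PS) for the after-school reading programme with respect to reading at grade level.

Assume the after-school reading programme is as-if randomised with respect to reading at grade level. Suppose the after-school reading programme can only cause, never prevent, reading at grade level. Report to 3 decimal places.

p₁ = P(outcome | exposed) = 279/805 = 0.34658
p₀ = P(outcome | unexposed) = 377/1983 = 0.19012
Under exogeneity and monotonicity, PS = (p₁ − p₀)/(1 − p₀).
PS = (0.34658 − 0.19012) / 0.80988 ≈ 0.1932

PS ≈ 0.193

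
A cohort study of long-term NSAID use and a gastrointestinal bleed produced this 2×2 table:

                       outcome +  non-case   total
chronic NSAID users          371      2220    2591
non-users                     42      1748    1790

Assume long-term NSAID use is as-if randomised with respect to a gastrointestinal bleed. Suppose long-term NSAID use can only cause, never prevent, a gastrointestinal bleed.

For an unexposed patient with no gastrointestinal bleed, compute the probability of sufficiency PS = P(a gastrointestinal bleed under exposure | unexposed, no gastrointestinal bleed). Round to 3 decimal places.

p₁ = P(outcome | exposed) = 371/2591 = 0.14319
p₀ = P(outcome | unexposed) = 42/1790 = 0.023464
Under exogeneity and monotonicity, PS = (p₁ − p₀)/(1 − p₀).
PS = (0.14319 − 0.023464) / 0.97654 ≈ 0.1226

PS ≈ 0.123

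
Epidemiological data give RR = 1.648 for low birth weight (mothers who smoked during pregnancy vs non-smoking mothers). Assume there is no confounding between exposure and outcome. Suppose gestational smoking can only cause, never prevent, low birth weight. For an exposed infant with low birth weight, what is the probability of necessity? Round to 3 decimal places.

PN ≈ 0.393

Under exogeneity and monotonicity, PN = (RR − 1) / RR = 1 − 1/RR.
PN = (1.648 − 1) / 1.648 = 0.648 / 1.648 ≈ 0.3932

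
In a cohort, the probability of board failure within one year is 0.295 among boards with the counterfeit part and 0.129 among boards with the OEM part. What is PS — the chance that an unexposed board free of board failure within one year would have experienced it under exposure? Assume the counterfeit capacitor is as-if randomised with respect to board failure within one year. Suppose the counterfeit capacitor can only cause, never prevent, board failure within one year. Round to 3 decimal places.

PS ≈ 0.191

Let p₁ = 0.295, p₀ = 0.129.
Under exogeneity and monotonicity, PS = (p₁ − p₀) / (1 − p₀).
PS = (0.295 − 0.129) / (1 − 0.129) = 0.166 / 0.871 ≈ 0.1906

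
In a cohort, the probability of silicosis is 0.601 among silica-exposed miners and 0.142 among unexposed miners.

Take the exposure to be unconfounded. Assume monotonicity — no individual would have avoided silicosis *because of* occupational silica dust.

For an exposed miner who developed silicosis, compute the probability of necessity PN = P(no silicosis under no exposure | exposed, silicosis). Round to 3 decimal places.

PN ≈ 0.764

Let p₁ = 0.601, p₀ = 0.142.
Under exogeneity and monotonicity, PN = (p₁ − p₀) / p₁.
PN = (0.601 − 0.142) / 0.601 = 0.459 / 0.601 ≈ 0.7637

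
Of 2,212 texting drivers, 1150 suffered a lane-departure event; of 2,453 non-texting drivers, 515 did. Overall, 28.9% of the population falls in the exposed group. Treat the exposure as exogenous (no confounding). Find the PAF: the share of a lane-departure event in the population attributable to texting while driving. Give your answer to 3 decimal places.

PAF ≈ 0.299

p₁ = P(outcome | exposed) = 1150/2212 = 0.51989
p₀ = P(outcome | unexposed) = 515/2453 = 0.20995
Overall risk P(Y=1) = π·p₁ + (1−π)·p₀ = 0.289×0.51989 + 0.711×0.20995 = 0.29952.
Under exogeneity, PAF = [P(Y=1) − p₀] / P(Y=1).
PAF = (0.29952 − 0.20995) / 0.29952 ≈ 0.2991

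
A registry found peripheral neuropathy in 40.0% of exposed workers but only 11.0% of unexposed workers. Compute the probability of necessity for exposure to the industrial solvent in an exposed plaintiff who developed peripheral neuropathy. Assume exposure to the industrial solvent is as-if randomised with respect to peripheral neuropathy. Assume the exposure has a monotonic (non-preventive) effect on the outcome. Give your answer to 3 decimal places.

PN ≈ 0.725

p₁ = 0.4, p₀ = 0.11.
Under exogeneity and monotonicity, PN = (p₁ − p₀) / p₁.
PN = (0.4 − 0.11) / 0.4 = 0.29 / 0.4 ≈ 0.7250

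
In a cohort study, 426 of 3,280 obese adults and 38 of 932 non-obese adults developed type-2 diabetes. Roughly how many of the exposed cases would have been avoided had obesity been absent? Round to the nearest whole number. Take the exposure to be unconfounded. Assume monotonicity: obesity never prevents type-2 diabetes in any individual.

about 292 cases

p₁ = P(outcome | exposed) = 426/3280 = 0.12988
p₀ = P(outcome | unexposed) = 38/932 = 0.040773
PN = (p₁ − p₀)/p₁ = (0.12988 − 0.040773) / 0.12988 ≈ 0.68607.
Attributable cases ≈ PN × (exposed cases) = 0.68607 × 426 ≈ 292.27.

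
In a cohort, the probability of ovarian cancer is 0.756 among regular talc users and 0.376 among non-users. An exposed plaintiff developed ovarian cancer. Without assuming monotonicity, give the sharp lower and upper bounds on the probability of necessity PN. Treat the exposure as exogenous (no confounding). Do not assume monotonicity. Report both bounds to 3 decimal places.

0.503 ≤ PN ≤ 0.825

Let p₁ = 0.756, p₀ = 0.376.
Under exogeneity alone the bounds on PN are max{0,(p₁−p₀)/p₁} ≤ PN ≤ min{1,(1−p₀)/p₁}.
  lower = (p₁ − p₀)/p₁ = 0.38 / 0.756 ≈ 0.5026
  upper = min{1, (1 − p₀)/p₁} = 0.624 / 0.756 ≈ 0.8254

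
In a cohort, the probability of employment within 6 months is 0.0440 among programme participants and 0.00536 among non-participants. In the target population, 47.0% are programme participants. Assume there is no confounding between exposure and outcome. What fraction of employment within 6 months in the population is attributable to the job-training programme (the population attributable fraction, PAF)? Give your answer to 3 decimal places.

Let p₁ = 0.044, p₀ = 0.00536.
Overall risk P(Y=1) = π·p₁ + (1−π)·p₀ = 0.47×0.044 + 0.53×0.00536 = 0.023521.
Under exogeneity, PAF = [P(Y=1) − p₀] / P(Y=1).
PAF = (0.023521 − 0.00536) / 0.023521 ≈ 0.7721

PAF ≈ 0.772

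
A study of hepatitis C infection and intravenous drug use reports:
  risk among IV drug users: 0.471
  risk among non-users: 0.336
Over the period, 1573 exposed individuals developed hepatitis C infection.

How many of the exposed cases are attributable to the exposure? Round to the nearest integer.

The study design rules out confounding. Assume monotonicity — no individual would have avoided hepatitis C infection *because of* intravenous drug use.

about 451 cases

Let p₁ = 0.471, p₀ = 0.336.
PN = (p₁ − p₀)/p₁ = (0.471 − 0.336) / 0.471 ≈ 0.28662.
Attributable cases ≈ PN × (exposed cases) = 0.28662 × 1573 ≈ 450.86.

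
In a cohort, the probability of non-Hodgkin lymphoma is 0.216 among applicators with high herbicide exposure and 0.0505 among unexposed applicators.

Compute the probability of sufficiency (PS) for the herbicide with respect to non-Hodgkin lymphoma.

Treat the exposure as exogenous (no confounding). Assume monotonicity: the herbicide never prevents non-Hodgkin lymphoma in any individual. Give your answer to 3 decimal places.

PS ≈ 0.174

Let p₁ = 0.216, p₀ = 0.0505.
Under exogeneity and monotonicity, PS = (p₁ − p₀) / (1 − p₀).
PS = (0.216 − 0.0505) / (1 − 0.0505) = 0.1655 / 0.9495 ≈ 0.1743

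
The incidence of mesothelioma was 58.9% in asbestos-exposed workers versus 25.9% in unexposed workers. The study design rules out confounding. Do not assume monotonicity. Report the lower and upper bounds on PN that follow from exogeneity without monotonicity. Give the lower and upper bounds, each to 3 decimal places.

0.560 ≤ PN ≤ 1.000

p₁ = 0.589, p₀ = 0.259.
Under exogeneity alone the bounds on PN are max{0,(p₁−p₀)/p₁} ≤ PN ≤ min{1,(1−p₀)/p₁}.
  lower = (p₁ − p₀)/p₁ = 0.33 / 0.589 ≈ 0.5603
  upper = min{1, (1 − p₀)/p₁} = 0.741 / 0.589 ≈ 1.2581 → capped at 1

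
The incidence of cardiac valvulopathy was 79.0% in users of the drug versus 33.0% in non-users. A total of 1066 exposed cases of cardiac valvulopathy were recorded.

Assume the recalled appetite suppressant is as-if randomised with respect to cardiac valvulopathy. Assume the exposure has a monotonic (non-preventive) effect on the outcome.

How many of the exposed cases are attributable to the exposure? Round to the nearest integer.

p₁ = 0.79, p₀ = 0.33.
PN = (p₁ − p₀)/p₁ = (0.79 − 0.33) / 0.79 ≈ 0.58228.
Attributable cases ≈ PN × (exposed cases) = 0.58228 × 1066 ≈ 620.71.

about 621 cases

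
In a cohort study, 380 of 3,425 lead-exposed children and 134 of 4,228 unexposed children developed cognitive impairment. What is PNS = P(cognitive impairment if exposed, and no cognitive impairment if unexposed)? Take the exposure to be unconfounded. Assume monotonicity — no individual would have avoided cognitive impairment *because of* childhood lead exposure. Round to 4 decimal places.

PNS ≈ 0.0793

p₁ = P(outcome | exposed) = 380/3425 = 0.11095
p₀ = P(outcome | unexposed) = 134/4228 = 0.031693
Under exogeneity and monotonicity, PNS = p₁ − p₀.
PNS = 0.11095 − 0.031693 = 0.079255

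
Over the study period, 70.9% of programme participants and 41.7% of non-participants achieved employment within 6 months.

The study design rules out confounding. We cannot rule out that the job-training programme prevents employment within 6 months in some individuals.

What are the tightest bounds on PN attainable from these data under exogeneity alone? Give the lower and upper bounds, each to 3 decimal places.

0.412 ≤ PN ≤ 0.822

p₁ = 0.709, p₀ = 0.417.
Under exogeneity alone the bounds on PN are max{0,(p₁−p₀)/p₁} ≤ PN ≤ min{1,(1−p₀)/p₁}.
  lower = (p₁ − p₀)/p₁ = 0.292 / 0.709 ≈ 0.4118
  upper = min{1, (1 − p₀)/p₁} = 0.583 / 0.709 ≈ 0.8223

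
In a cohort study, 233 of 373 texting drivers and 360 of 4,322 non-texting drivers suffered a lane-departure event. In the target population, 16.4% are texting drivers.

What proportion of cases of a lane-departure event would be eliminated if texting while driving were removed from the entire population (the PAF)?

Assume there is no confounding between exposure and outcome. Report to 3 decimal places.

p₁ = P(outcome | exposed) = 233/373 = 0.62466
p₀ = P(outcome | unexposed) = 360/4322 = 0.083295
Overall risk P(Y=1) = π·p₁ + (1−π)·p₀ = 0.164×0.62466 + 0.836×0.083295 = 0.17208.
Under exogeneity, PAF = [P(Y=1) − p₀] / P(Y=1).
PAF = (0.17208 − 0.083295) / 0.17208 ≈ 0.5160

PAF ≈ 0.516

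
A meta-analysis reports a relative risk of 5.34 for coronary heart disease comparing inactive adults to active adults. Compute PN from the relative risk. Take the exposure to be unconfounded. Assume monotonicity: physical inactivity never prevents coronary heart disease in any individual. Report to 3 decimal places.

PN ≈ 0.813

Under exogeneity and monotonicity, PN = (RR − 1) / RR = 1 − 1/RR.
PN = (5.34 − 1) / 5.34 = 4.34 / 5.34 ≈ 0.8127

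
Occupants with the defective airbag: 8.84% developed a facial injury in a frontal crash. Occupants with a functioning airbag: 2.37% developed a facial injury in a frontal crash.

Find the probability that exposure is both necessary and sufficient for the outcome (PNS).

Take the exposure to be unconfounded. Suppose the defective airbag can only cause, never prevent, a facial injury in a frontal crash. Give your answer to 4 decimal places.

p₁ = 0.0884, p₀ = 0.0237.
Under exogeneity and monotonicity, PNS = p₁ − p₀.
PNS = 0.0884 − 0.0237 = 0.0647

PNS ≈ 0.0647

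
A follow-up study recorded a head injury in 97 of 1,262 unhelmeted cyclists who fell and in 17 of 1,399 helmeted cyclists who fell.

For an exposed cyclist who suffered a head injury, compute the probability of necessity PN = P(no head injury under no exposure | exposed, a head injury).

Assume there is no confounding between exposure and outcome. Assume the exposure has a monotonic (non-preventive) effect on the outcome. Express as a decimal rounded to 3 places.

p₁ = P(outcome | exposed) = 97/1262 = 0.076862
p₀ = P(outcome | unexposed) = 17/1399 = 0.012152
Under exogeneity and monotonicity, PN = (p₁ − p₀) / p₁.
PN = (0.076862 − 0.012152) / 0.076862 = 0.064711 / 0.076862 ≈ 0.8419

PN ≈ 0.842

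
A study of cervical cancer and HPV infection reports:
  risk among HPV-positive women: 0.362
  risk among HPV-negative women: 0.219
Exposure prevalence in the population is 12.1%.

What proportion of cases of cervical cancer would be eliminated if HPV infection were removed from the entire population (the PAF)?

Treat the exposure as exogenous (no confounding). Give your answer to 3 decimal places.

Let p₁ = 0.362, p₀ = 0.219.
Overall risk P(Y=1) = π·p₁ + (1−π)·p₀ = 0.121×0.362 + 0.879×0.219 = 0.2363.
Under exogeneity, PAF = [P(Y=1) − p₀] / P(Y=1).
PAF = (0.2363 − 0.219) / 0.2363 ≈ 0.0732

PAF ≈ 0.073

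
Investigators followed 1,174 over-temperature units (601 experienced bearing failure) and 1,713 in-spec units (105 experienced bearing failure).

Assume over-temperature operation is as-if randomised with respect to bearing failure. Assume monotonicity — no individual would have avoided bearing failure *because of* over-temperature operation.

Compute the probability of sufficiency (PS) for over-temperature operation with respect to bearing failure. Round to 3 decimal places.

PS ≈ 0.480

p₁ = P(outcome | exposed) = 601/1174 = 0.51193
p₀ = P(outcome | unexposed) = 105/1713 = 0.061296
Under exogeneity and monotonicity, PS = (p₁ − p₀) / (1 − p₀).
PS = (0.51193 − 0.061296) / (1 − 0.061296) = 0.45063 / 0.9387 ≈ 0.4801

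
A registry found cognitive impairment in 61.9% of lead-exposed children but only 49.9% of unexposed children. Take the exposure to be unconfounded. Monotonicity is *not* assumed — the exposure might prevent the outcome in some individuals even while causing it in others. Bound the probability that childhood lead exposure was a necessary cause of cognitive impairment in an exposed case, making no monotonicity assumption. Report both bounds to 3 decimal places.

0.194 ≤ PN ≤ 0.809

p₁ = 0.619, p₀ = 0.499.
Under exogeneity alone the bounds on PN are max{0,(p₁−p₀)/p₁} ≤ PN ≤ min{1,(1−p₀)/p₁}.
  lower = (p₁ − p₀)/p₁ = 0.12 / 0.619 ≈ 0.1939
  upper = min{1, (1 − p₀)/p₁} = 0.501 / 0.619 ≈ 0.8094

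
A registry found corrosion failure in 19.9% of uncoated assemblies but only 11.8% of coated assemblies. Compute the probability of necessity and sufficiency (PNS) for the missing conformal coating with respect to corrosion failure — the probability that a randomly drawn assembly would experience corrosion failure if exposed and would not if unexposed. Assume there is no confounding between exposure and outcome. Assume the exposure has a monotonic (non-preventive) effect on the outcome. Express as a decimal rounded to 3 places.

p₁ = 0.199, p₀ = 0.118.
Under exogeneity and monotonicity, PNS = p₁ − p₀.
PNS = 0.199 − 0.118 = 0.081

PNS ≈ 0.081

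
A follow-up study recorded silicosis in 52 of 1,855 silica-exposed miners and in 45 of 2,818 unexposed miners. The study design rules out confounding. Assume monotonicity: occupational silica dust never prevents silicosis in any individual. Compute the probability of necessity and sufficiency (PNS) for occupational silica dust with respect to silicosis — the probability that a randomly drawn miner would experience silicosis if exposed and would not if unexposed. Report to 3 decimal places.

PNS ≈ 0.012

p₁ = P(outcome | exposed) = 52/1855 = 0.028032
p₀ = P(outcome | unexposed) = 45/2818 = 0.015969
Under exogeneity and monotonicity, PNS = p₁ − p₀.
PNS = 0.028032 − 0.015969 = 0.012064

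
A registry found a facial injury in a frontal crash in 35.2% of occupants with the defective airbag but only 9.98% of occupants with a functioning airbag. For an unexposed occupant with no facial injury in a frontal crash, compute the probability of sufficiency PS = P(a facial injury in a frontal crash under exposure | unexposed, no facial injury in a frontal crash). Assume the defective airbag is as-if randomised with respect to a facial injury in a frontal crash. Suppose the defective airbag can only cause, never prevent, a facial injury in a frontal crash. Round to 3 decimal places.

PS ≈ 0.280

p₁ = 0.352, p₀ = 0.0998.
Under exogeneity and monotonicity, PS = (p₁ − p₀) / (1 − p₀).
PS = (0.352 − 0.0998) / (1 − 0.0998) = 0.2522 / 0.9002 ≈ 0.2802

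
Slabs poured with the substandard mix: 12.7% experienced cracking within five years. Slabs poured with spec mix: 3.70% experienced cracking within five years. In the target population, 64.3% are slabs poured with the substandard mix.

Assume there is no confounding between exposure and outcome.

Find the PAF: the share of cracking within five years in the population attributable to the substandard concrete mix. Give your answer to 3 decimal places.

p₁ = 0.127, p₀ = 0.037.
Overall risk P(Y=1) = π·p₁ + (1−π)·p₀ = 0.643×0.127 + 0.357×0.037 = 0.09487.
Under exogeneity, PAF = [P(Y=1) − p₀] / P(Y=1).
PAF = (0.09487 − 0.037) / 0.09487 ≈ 0.6100

PAF ≈ 0.610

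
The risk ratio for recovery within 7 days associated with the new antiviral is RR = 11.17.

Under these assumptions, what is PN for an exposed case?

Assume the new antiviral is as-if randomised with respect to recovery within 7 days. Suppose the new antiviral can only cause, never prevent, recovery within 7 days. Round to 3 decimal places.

Under exogeneity and monotonicity, PN = (RR − 1) / RR = 1 − 1/RR.
PN = (11.17 − 1) / 11.17 = 10.17 / 11.17 ≈ 0.9105

PN ≈ 0.910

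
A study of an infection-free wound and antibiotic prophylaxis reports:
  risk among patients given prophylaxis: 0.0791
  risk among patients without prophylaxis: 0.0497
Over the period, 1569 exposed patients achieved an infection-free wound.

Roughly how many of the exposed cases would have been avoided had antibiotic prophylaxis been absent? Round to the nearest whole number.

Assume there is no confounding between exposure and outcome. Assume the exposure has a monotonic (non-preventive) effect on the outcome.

Let p₁ = 0.0791, p₀ = 0.0497.
PN = (p₁ − p₀)/p₁ = (0.0791 − 0.0497) / 0.0791 ≈ 0.37168.
Attributable cases ≈ PN × (exposed cases) = 0.37168 × 1569 ≈ 583.17.

about 583 cases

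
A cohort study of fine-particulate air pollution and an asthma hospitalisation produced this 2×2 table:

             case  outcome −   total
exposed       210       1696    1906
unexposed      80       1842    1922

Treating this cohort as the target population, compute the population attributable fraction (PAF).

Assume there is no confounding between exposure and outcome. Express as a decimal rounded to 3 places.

p₁ = P(outcome | exposed) = 210/1906 = 0.11018
p₀ = P(outcome | unexposed) = 80/1922 = 0.041623
Exposure prevalence π = 1906/3828 = 0.49791; overall risk P(Y=1) = 0.075758.
Under exogeneity, PAF = [P(Y=1) − p₀]/P(Y=1).
PAF = (0.075758 − 0.041623) / 0.075758 ≈ 0.4506

PAF ≈ 0.451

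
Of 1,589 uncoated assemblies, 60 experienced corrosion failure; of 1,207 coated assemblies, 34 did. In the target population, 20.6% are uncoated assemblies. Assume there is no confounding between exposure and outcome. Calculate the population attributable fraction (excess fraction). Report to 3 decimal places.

PAF ≈ 0.066

p₁ = P(outcome | exposed) = 60/1589 = 0.03776
p₀ = P(outcome | unexposed) = 34/1207 = 0.028169
Overall risk P(Y=1) = π·p₁ + (1−π)·p₀ = 0.206×0.03776 + 0.794×0.028169 = 0.030145.
Under exogeneity, PAF = [P(Y=1) − p₀] / P(Y=1).
PAF = (0.030145 − 0.028169) / 0.030145 ≈ 0.0655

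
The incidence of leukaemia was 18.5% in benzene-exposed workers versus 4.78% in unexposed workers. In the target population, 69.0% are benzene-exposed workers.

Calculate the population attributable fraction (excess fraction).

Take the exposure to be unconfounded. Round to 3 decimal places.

p₁ = 0.185, p₀ = 0.0478.
Overall risk P(Y=1) = π·p₁ + (1−π)·p₀ = 0.69×0.185 + 0.31×0.0478 = 0.14247.
Under exogeneity, PAF = [P(Y=1) − p₀] / P(Y=1).
PAF = (0.14247 − 0.0478) / 0.14247 ≈ 0.6645

PAF ≈ 0.664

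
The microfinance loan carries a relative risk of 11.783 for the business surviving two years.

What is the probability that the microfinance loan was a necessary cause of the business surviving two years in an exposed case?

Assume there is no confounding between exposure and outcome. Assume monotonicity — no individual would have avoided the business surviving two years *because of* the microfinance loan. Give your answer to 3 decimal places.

PN ≈ 0.915

Under exogeneity and monotonicity, PN = (RR − 1) / RR = 1 − 1/RR.
PN = (11.783 − 1) / 11.783 = 10.78 / 11.783 ≈ 0.9151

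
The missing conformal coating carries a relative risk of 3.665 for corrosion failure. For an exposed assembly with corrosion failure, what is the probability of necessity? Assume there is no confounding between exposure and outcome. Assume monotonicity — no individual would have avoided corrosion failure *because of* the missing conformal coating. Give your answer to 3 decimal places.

PN ≈ 0.727

Under exogeneity and monotonicity, PN = (RR − 1) / RR = 1 − 1/RR.
PN = (3.665 − 1) / 3.665 = 2.665 / 3.665 ≈ 0.7271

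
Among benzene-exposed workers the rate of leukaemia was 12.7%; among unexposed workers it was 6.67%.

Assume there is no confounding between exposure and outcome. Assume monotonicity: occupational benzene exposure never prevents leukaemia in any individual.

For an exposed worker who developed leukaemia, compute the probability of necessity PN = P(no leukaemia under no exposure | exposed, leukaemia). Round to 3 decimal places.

p₁ = 0.127, p₀ = 0.0667.
Under exogeneity and monotonicity, PN = (p₁ − p₀) / p₁.
PN = (0.127 − 0.0667) / 0.127 = 0.0603 / 0.127 ≈ 0.4748

PN ≈ 0.475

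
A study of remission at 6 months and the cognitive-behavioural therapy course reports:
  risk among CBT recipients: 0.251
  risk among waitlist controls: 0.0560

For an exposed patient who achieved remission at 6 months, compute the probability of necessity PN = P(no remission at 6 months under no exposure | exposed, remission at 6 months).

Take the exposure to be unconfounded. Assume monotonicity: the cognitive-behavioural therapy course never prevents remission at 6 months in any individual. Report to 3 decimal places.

PN ≈ 0.777

Let p₁ = 0.251, p₀ = 0.056.
Under exogeneity and monotonicity, PN = (p₁ − p₀) / p₁.
PN = (0.251 − 0.056) / 0.251 = 0.195 / 0.251 ≈ 0.7769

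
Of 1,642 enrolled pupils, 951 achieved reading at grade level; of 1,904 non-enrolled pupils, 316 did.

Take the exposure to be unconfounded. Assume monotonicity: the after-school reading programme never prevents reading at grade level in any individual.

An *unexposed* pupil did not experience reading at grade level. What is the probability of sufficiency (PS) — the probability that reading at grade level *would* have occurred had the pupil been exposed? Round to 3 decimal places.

p₁ = P(outcome | exposed) = 951/1642 = 0.57917
p₀ = P(outcome | unexposed) = 316/1904 = 0.16597
Under exogeneity and monotonicity, PS = (p₁ − p₀) / (1 − p₀).
PS = (0.57917 − 0.16597) / (1 − 0.16597) = 0.41321 / 0.83403 ≈ 0.4954

PS ≈ 0.495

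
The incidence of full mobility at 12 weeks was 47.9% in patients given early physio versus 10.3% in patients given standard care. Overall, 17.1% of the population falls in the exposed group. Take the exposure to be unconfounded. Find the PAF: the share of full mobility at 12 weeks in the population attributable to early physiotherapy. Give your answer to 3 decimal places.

p₁ = 0.479, p₀ = 0.103.
Overall risk P(Y=1) = π·p₁ + (1−π)·p₀ = 0.171×0.479 + 0.829×0.103 = 0.1673.
Under exogeneity, PAF = [P(Y=1) − p₀] / P(Y=1).
PAF = (0.1673 − 0.103) / 0.1673 ≈ 0.3843

PAF ≈ 0.384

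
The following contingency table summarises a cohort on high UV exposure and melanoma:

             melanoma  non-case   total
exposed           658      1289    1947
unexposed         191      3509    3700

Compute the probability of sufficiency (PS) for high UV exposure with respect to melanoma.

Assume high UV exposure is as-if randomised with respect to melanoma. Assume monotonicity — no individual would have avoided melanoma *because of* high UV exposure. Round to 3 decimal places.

PS ≈ 0.302

p₁ = P(outcome | exposed) = 658/1947 = 0.33796
p₀ = P(outcome | unexposed) = 191/3700 = 0.051622
Under exogeneity and monotonicity, PS = (p₁ − p₀)/(1 − p₀).
PS = (0.33796 − 0.051622) / 0.94838 ≈ 0.3019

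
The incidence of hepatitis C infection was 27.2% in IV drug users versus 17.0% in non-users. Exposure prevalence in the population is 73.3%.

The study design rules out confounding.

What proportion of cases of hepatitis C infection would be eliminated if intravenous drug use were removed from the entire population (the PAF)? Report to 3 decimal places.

PAF ≈ 0.305

p₁ = 0.272, p₀ = 0.17.
Overall risk P(Y=1) = π·p₁ + (1−π)·p₀ = 0.733×0.272 + 0.267×0.17 = 0.24477.
Under exogeneity, PAF = [P(Y=1) − p₀] / P(Y=1).
PAF = (0.24477 − 0.17) / 0.24477 ≈ 0.3055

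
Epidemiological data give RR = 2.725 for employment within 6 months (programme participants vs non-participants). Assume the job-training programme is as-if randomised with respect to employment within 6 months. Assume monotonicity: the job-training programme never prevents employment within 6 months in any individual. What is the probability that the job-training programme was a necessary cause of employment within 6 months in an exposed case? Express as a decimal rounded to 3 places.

Under exogeneity and monotonicity, PN = (RR − 1) / RR = 1 − 1/RR.
PN = (2.725 − 1) / 2.725 = 1.725 / 2.725 ≈ 0.6330

PN ≈ 0.633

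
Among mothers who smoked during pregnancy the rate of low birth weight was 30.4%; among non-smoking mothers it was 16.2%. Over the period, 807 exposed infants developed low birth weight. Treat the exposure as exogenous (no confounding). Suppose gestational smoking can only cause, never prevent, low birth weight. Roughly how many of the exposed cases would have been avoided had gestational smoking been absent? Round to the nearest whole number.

about 377 cases

p₁ = 0.304, p₀ = 0.162.
PN = (p₁ − p₀)/p₁ = (0.304 − 0.162) / 0.304 ≈ 0.46711.
Attributable cases ≈ PN × (exposed cases) = 0.46711 × 807 ≈ 376.95.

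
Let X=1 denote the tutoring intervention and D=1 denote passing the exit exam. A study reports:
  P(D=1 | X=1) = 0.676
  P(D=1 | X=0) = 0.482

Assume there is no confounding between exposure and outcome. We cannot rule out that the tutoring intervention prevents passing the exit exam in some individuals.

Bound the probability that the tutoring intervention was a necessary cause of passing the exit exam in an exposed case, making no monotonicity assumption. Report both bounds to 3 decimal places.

Let p₁ = 0.676, p₀ = 0.482.
Under exogeneity alone the bounds on PN are max{0,(p₁−p₀)/p₁} ≤ PN ≤ min{1,(1−p₀)/p₁}.
  lower = (p₁ − p₀)/p₁ = 0.194 / 0.676 ≈ 0.2870
  upper = min{1, (1 − p₀)/p₁} = 0.518 / 0.676 ≈ 0.7663

0.287 ≤ PN ≤ 0.766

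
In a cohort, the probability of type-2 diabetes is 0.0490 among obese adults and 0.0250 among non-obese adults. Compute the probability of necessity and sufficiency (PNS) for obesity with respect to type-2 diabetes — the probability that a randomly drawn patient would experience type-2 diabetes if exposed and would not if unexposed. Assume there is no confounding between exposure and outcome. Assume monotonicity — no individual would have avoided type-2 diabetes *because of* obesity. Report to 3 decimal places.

Let p₁ = 0.049, p₀ = 0.025.
Under exogeneity and monotonicity, PNS = p₁ − p₀.
PNS = 0.049 − 0.025 = 0.024

PNS ≈ 0.024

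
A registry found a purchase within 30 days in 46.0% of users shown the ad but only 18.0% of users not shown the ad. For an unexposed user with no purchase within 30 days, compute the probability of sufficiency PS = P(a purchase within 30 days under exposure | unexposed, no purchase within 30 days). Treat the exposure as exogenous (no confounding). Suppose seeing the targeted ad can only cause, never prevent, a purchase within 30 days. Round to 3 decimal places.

PS ≈ 0.341

p₁ = 0.46, p₀ = 0.18.
Under exogeneity and monotonicity, PS = (p₁ − p₀) / (1 − p₀).
PS = (0.46 − 0.18) / (1 − 0.18) = 0.28 / 0.82 ≈ 0.3415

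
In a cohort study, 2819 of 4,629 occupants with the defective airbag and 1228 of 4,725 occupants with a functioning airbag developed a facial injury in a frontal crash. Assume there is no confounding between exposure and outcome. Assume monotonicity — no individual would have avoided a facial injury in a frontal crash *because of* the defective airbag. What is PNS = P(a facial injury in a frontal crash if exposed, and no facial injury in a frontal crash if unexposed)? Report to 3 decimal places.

p₁ = P(outcome | exposed) = 2819/4629 = 0.60899
p₀ = P(outcome | unexposed) = 1228/4725 = 0.25989
Under exogeneity and monotonicity, PNS = p₁ − p₀.
PNS = 0.60899 − 0.25989 = 0.34909

PNS ≈ 0.349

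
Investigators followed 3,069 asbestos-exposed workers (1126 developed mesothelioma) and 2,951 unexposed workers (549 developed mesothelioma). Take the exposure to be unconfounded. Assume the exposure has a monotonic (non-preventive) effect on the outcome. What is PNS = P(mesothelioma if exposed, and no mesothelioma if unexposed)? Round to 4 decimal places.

PNS ≈ 0.1809

p₁ = P(outcome | exposed) = 1126/3069 = 0.36689
p₀ = P(outcome | unexposed) = 549/2951 = 0.18604
Under exogeneity and monotonicity, PNS = p₁ − p₀.
PNS = 0.36689 − 0.18604 = 0.18086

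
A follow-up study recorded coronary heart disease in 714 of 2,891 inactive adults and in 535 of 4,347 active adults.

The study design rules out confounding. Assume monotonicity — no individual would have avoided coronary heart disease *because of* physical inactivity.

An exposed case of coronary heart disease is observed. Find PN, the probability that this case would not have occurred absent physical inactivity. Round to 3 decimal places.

PN ≈ 0.502

p₁ = P(outcome | exposed) = 714/2891 = 0.24697
p₀ = P(outcome | unexposed) = 535/4347 = 0.12307
Under exogeneity and monotonicity, PN = (p₁ − p₀) / p₁.
PN = (0.24697 − 0.12307) / 0.24697 = 0.1239 / 0.24697 ≈ 0.5017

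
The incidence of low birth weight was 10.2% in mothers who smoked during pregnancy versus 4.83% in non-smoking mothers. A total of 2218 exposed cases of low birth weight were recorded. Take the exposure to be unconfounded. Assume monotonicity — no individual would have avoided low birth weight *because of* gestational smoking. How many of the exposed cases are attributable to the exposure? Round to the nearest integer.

p₁ = 0.102, p₀ = 0.0483.
PN = (p₁ − p₀)/p₁ = (0.102 − 0.0483) / 0.102 ≈ 0.52647.
Attributable cases ≈ PN × (exposed cases) = 0.52647 × 2218 ≈ 1167.71.

about 1168 cases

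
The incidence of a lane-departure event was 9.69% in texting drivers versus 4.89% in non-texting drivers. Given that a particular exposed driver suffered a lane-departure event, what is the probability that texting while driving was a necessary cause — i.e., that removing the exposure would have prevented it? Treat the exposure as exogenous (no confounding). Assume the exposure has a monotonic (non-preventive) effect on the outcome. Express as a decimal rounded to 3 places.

p₁ = 0.0969, p₀ = 0.0489.
Under exogeneity and monotonicity, PN = (p₁ − p₀) / p₁.
PN = (0.0969 − 0.0489) / 0.0969 = 0.048 / 0.0969 ≈ 0.4954

PN ≈ 0.495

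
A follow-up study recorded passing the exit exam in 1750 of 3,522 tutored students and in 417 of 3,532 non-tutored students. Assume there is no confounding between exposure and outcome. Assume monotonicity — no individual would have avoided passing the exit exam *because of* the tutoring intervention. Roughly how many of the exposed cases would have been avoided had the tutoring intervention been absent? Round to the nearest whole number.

about 1334 cases

p₁ = P(outcome | exposed) = 1750/3522 = 0.49688
p₀ = P(outcome | unexposed) = 417/3532 = 0.11806
PN = (p₁ − p₀)/p₁ = (0.49688 − 0.11806) / 0.49688 ≈ 0.76239.
Attributable cases ≈ PN × (exposed cases) = 0.76239 × 1750 ≈ 1334.18.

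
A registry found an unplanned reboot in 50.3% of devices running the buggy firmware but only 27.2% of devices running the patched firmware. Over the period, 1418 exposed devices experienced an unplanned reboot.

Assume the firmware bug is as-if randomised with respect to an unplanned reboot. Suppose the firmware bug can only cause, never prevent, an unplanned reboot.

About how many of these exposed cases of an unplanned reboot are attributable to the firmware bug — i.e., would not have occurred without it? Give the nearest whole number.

p₁ = 0.503, p₀ = 0.272.
PN = (p₁ − p₀)/p₁ = (0.503 − 0.272) / 0.503 ≈ 0.45924.
Attributable cases ≈ PN × (exposed cases) = 0.45924 × 1418 ≈ 651.21.

about 651 cases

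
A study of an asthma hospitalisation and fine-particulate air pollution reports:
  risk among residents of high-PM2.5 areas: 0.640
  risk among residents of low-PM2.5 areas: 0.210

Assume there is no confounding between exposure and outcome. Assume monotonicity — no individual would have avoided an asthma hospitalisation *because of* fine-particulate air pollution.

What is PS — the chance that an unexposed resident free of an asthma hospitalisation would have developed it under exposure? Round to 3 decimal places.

PS ≈ 0.544

Let p₁ = 0.64, p₀ = 0.21.
Under exogeneity and monotonicity, PS = (p₁ − p₀) / (1 − p₀).
PS = (0.64 − 0.21) / (1 − 0.21) = 0.43 / 0.79 ≈ 0.5443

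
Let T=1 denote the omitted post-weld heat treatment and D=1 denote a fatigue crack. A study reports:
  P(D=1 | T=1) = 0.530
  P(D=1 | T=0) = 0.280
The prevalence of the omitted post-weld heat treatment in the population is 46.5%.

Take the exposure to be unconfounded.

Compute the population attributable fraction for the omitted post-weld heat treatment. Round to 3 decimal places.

Let p₁ = 0.53, p₀ = 0.28.
Overall risk P(Y=1) = π·p₁ + (1−π)·p₀ = 0.465×0.53 + 0.535×0.28 = 0.39625.
Under exogeneity, PAF = [P(Y=1) − p₀] / P(Y=1).
PAF = (0.39625 − 0.28) / 0.39625 ≈ 0.2934

PAF ≈ 0.293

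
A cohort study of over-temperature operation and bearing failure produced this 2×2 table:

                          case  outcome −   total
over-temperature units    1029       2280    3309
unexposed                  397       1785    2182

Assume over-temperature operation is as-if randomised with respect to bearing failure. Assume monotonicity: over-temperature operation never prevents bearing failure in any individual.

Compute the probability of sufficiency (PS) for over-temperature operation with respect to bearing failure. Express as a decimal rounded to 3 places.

PS ≈ 0.158

p₁ = P(outcome | exposed) = 1029/3309 = 0.31097
p₀ = P(outcome | unexposed) = 397/2182 = 0.18194
Under exogeneity and monotonicity, PS = (p₁ − p₀)/(1 − p₀).
PS = (0.31097 − 0.18194) / 0.81806 ≈ 0.1577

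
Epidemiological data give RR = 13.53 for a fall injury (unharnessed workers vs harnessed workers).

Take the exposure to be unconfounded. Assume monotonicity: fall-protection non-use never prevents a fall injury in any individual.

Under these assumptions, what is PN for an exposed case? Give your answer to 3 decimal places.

Under exogeneity and monotonicity, PN = (RR − 1) / RR = 1 − 1/RR.
PN = (13.53 − 1) / 13.53 = 12.53 / 13.53 ≈ 0.9261

PN ≈ 0.926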